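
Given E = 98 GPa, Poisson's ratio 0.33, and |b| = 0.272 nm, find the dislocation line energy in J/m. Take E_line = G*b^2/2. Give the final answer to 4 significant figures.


Step 1: G = E / (2*(1+nu))
G = 98 / (2*(1+0.33)) = 36.8421 GPa = 3.68421e+10 Pa
Step 2: E_line = G*b^2/2
b = 0.272 nm = 2.72e-10 m
E_line = 0.5 * 3.68421e+10 * (2.72e-10)^2 = 1.363e-09 J/m


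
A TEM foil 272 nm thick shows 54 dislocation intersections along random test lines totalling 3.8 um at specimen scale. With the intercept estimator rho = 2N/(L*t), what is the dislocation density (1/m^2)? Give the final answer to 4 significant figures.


rho = 2N / (L * t)
L = 3.8 um = 3.8e-06 m, t = 272 nm = 2.72e-07 m
rho = 2 * 54 / (3.8e-06 * 2.72e-07)
rho = 1.045e+14 1/m^2


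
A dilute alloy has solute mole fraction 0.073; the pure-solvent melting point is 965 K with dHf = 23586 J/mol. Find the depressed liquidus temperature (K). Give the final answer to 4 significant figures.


dT = R*Tm^2*x / dHf
dT = 8.314 * 965^2 * 0.073 / 23586
dT = 23.9626 K
T_new = 965 - 23.9626 = 941 K


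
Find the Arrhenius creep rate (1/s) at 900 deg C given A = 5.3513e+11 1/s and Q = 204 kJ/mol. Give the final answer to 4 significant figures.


rate = A * exp(-Q / (R*T))
T = 900 + 273.15 = 1173.15 K
rate = 5.3513e+11 * exp(-204e3 / (8.314 * 1173.15))
rate = 441.6 1/s


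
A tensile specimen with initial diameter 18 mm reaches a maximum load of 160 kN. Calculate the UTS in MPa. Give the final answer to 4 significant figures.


A0 = pi*(d/2)^2 = pi*(18/2)^2 = 254.469 mm^2
UTS = F_max / A0 = 160*1000 / 254.469
UTS = 628.8 MPa


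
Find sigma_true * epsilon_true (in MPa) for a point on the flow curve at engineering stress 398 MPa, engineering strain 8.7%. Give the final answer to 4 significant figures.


sigma_true = sigma_eng * (1 + epsilon_eng)
sigma_true = 398 * (1 + 0.087) = 432.626 MPa
epsilon_true = ln(1 + epsilon_eng)
epsilon_true = ln(1 + 0.087) = 0.0834216
sigma_true * epsilon_true = 432.626 * 0.0834216 = 36.09 MPa


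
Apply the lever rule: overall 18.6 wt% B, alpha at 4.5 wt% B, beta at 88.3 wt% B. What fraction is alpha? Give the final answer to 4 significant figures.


f_alpha = (C_beta - C0) / (C_beta - C_alpha)
f_alpha = (88.3 - 18.6) / (88.3 - 4.5)
f_alpha = 0.8317


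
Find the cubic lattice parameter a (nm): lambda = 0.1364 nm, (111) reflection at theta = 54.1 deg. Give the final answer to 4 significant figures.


d = lambda / (2*sin(theta))
d = 0.1364 / (2*sin(54.1 deg))
d = 0.0841932 nm
a = d * sqrt(h^2+k^2+l^2) = 0.0841932 * sqrt(3)
a = 0.1458 nm


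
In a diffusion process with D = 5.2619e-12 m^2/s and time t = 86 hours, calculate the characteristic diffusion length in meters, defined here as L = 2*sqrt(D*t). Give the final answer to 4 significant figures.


t = 86 hr = 309600 s
Diffusion length = 2*sqrt(D*t)
= 2*sqrt(5.2619e-12 * 309600)
= 2.553e-03 m


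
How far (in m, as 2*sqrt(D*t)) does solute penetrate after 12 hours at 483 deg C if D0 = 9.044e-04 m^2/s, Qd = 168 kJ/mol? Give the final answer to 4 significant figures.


Step 1: D = D0 * exp(-Qd/(R*T))
T = 756.15 K
D = 9.044e-04 * exp(-168e3 / (8.314 * 756.15)) = 2.24154e-15 m^2/s
Step 2: L = 2*sqrt(D*t)
t = 12 h = 43200 s
L = 2*sqrt(2.24154e-15 * 43200) = 1.968e-05 m


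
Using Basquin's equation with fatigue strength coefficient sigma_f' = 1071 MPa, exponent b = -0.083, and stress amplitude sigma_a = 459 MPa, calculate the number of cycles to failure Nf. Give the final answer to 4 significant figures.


sigma_a = sigma_f' * (2*Nf)^b
2*Nf = (sigma_a / sigma_f')^(1/b)
2*Nf = (459 / 1071)^(1/-0.083)
2*Nf = 27130.3
Nf = 13570 cycles


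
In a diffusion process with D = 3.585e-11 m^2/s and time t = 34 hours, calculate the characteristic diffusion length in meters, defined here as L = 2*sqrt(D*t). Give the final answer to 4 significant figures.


t = 34 hr = 122400 s
Diffusion length = 2*sqrt(D*t)
= 2*sqrt(3.585e-11 * 122400)
= 4.19e-03 m


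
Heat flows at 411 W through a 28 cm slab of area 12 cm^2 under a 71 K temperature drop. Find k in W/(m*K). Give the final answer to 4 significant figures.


k = Q*L / (A*dT)
L = 0.28 m, A = 1.2e-03 m^2
k = 411 * 0.28 / (1.2e-03 * 71)
k = 1351 W/(m*K)


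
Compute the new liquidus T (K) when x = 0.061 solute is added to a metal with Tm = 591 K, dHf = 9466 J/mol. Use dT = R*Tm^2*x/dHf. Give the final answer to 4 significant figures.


dT = R*Tm^2*x / dHf
dT = 8.314 * 591^2 * 0.061 / 9466
dT = 18.7132 K
T_new = 591 - 18.7132 = 572.3 K


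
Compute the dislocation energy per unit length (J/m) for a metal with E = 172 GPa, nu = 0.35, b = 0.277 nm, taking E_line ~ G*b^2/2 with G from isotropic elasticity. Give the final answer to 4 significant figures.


Step 1: G = E / (2*(1+nu))
G = 172 / (2*(1+0.35)) = 63.7037 GPa = 6.37037e+10 Pa
Step 2: E_line = G*b^2/2
b = 0.277 nm = 2.77e-10 m
E_line = 0.5 * 6.37037e+10 * (2.77e-10)^2 = 2.444e-09 J/m


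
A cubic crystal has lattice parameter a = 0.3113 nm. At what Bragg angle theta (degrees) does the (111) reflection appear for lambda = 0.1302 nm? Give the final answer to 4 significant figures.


d = a / sqrt(h^2+k^2+l^2)
d = 0.3113 / sqrt(3) = 0.179729 nm
lambda = 2*d*sin(theta)  =>  sin(theta) = lambda / (2*d)
sin(theta) = 0.1302 / (2 * 0.179729) = 0.362212
theta = 21.24 deg


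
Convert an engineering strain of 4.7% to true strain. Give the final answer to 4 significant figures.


epsilon_true = ln(1 + epsilon_eng)
epsilon_true = ln(1 + 0.047)
epsilon_true = 0.04593


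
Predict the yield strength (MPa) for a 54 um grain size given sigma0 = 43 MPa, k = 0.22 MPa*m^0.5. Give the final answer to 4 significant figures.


sigma_y = sigma0 + k / sqrt(d)
d = 54 um = 5.4e-05 m
sigma_y = 43 + 0.22 / sqrt(5.4e-05)
sigma_y = 72.94 MPa


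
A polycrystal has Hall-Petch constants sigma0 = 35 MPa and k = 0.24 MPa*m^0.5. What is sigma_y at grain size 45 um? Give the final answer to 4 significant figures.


sigma_y = sigma0 + k / sqrt(d)
d = 45 um = 4.5e-05 m
sigma_y = 35 + 0.24 / sqrt(4.5e-05)
sigma_y = 70.78 MPa


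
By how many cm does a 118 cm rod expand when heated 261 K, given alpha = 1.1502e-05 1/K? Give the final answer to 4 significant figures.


dL = L0 * alpha * dT
dL = 118 * 1.1502e-05 * 261
dL = 0.3542 cm


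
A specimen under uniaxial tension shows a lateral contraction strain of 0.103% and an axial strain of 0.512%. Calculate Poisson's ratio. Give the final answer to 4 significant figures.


nu = -epsilon_lat / epsilon_axial
Lateral strain is contraction (negative), so using magnitudes:
nu = 0.103 / 0.512
nu = 0.2012


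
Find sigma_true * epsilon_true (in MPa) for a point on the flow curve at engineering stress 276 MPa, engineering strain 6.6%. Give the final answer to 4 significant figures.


sigma_true = sigma_eng * (1 + epsilon_eng)
sigma_true = 276 * (1 + 0.066) = 294.216 MPa
epsilon_true = ln(1 + epsilon_eng)
epsilon_true = ln(1 + 0.066) = 0.0639133
sigma_true * epsilon_true = 294.216 * 0.0639133 = 18.8 MPa


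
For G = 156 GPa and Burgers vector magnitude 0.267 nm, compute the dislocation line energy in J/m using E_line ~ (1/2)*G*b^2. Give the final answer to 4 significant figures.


E = G*b^2/2
b = 0.267 nm = 2.67e-10 m
G = 156 GPa = 1.56e+11 Pa
E = 0.5 * 1.56e+11 * (2.67e-10)^2
E = 5.561e-09 J/m


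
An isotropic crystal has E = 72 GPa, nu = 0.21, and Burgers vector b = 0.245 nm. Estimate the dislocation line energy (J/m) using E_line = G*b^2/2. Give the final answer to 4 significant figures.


Step 1: G = E / (2*(1+nu))
G = 72 / (2*(1+0.21)) = 29.7521 GPa = 2.97521e+10 Pa
Step 2: E_line = G*b^2/2
b = 0.245 nm = 2.45e-10 m
E_line = 0.5 * 2.97521e+10 * (2.45e-10)^2 = 8.929e-10 J/m


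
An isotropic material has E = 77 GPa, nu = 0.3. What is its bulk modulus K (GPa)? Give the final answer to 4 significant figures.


K = E / (3*(1-2*nu))
K = 77 / (3*(1-2*0.3))
K = 64.17 GPa


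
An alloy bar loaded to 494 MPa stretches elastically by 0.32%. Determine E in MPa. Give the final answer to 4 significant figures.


E = sigma / epsilon
epsilon = 0.32% = 3.2e-03
E = 494 / 3.2e-03
E = 154400 MPa


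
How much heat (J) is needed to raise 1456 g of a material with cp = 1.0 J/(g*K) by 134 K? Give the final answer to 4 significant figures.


Q = m * cp * dT
Q = 1456 * 1.0 * 134
Q = 195100 J


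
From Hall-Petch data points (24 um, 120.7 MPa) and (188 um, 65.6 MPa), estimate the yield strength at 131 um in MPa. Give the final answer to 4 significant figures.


sigma_y = sigma0 + k / sqrt(d)
1/sqrt(d1) = 1/sqrt(2.4e-05) = 204.124;  1/sqrt(d2) = 72.9325
k = (sigma1 - sigma2) / (1/sqrt(d1) - 1/sqrt(d2)) = (120.7 - 65.6) / (204.124 - 72.9325) = 0.419996 MPa*m^0.5
sigma0 = sigma1 - k/sqrt(d1) = 120.7 - 0.419996*204.124 = 34.9686 MPa
sigma_y(d3) = 34.9686 + 0.419996 / sqrt(1.31e-04) = 71.66 MPa


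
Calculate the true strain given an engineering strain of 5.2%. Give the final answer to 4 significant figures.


epsilon_true = ln(1 + epsilon_eng)
epsilon_true = ln(1 + 0.052)
epsilon_true = 0.05069


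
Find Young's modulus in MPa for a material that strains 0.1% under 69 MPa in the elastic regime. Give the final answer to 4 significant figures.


E = sigma / epsilon
epsilon = 0.1% = 1e-03
E = 69 / 1e-03
E = 69000 MPa


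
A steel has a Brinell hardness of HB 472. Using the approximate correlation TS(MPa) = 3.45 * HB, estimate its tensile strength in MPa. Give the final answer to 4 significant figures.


TS (MPa) = 3.45 * HB
TS = 3.45 * 472
TS = 1628 MPa


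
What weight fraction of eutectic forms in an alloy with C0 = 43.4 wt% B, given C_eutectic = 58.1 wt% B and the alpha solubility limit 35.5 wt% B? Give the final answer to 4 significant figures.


f_primary = (C_e - C0) / (C_e - C_alpha_max)
f_primary = (58.1 - 43.4) / (58.1 - 35.5)
f_primary = 0.650442
f_eutectic = 1 - 0.650442 = 0.3496


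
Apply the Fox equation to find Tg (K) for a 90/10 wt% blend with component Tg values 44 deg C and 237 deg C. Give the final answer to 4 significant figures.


1/Tg = w1/Tg1 + w2/Tg2 (in Kelvin)
Tg1 = 317.15 K, Tg2 = 510.15 K
1/Tg = 0.9/317.15 + 0.1/510.15
Tg = 329.6 K


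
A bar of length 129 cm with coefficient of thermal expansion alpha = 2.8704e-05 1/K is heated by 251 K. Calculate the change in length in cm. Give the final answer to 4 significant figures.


dL = L0 * alpha * dT
dL = 129 * 2.8704e-05 * 251
dL = 0.9294 cm


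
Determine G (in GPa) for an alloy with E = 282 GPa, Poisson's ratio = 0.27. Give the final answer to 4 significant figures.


G = E / (2*(1+nu))
G = 282 / (2*(1+0.27))
G = 111 GPa


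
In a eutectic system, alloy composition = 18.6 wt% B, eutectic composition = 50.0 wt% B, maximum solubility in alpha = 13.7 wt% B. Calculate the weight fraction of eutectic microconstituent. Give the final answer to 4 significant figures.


f_primary = (C_e - C0) / (C_e - C_alpha_max)
f_primary = (50.0 - 18.6) / (50.0 - 13.7)
f_primary = 0.865014
f_eutectic = 1 - 0.865014 = 0.135


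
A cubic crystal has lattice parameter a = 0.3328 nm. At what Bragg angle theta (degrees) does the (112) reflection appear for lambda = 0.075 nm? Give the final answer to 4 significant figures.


d = a / sqrt(h^2+k^2+l^2)
d = 0.3328 / sqrt(6) = 0.135865 nm
lambda = 2*d*sin(theta)  =>  sin(theta) = lambda / (2*d)
sin(theta) = 0.075 / (2 * 0.135865) = 0.276009
theta = 16.02 deg


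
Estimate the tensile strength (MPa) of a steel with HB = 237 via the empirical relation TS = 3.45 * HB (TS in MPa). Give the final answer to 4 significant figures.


TS (MPa) = 3.45 * HB
TS = 3.45 * 237
TS = 817.7 MPa


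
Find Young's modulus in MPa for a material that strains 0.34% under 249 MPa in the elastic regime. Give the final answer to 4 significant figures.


E = sigma / epsilon
epsilon = 0.34% = 3.4e-03
E = 249 / 3.4e-03
E = 73240 MPa


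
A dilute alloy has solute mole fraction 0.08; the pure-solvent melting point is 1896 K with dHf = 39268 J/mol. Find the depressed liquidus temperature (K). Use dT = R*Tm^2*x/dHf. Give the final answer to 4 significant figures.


dT = R*Tm^2*x / dHf
dT = 8.314 * 1896^2 * 0.08 / 39268
dT = 60.8889 K
T_new = 1896 - 60.8889 = 1835 K


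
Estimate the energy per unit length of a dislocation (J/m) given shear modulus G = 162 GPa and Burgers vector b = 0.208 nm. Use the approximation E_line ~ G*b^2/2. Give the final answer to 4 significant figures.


E = G*b^2/2
b = 0.208 nm = 2.08e-10 m
G = 162 GPa = 1.62e+11 Pa
E = 0.5 * 1.62e+11 * (2.08e-10)^2
E = 3.504e-09 J/m


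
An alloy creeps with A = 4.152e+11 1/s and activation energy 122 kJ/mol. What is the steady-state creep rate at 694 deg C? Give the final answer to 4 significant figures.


rate = A * exp(-Q / (R*T))
T = 694 + 273.15 = 967.15 K
rate = 4.152e+11 * exp(-122e3 / (8.314 * 967.15))
rate = 106900 1/s


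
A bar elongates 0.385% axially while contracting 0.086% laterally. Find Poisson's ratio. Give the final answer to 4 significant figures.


nu = -epsilon_lat / epsilon_axial
Lateral strain is contraction (negative), so using magnitudes:
nu = 0.086 / 0.385
nu = 0.2234


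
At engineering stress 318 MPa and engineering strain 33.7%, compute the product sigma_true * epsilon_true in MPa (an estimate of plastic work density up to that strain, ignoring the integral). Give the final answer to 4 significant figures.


sigma_true = sigma_eng * (1 + epsilon_eng)
sigma_true = 318 * (1 + 0.337) = 425.166 MPa
epsilon_true = ln(1 + epsilon_eng)
epsilon_true = ln(1 + 0.337) = 0.290428
sigma_true * epsilon_true = 425.166 * 0.290428 = 123.5 MPa


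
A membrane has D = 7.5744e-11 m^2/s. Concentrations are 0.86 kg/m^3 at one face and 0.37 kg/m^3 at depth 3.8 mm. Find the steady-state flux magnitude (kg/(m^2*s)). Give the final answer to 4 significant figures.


J = -D * (dC/dx) = D * (C1 - C2) / dx
J = 7.5744e-11 * (0.86 - 0.37) / 3.8e-03
J = 9.767e-09 kg/(m^2*s)


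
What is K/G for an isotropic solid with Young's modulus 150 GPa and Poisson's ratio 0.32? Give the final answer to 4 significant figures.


G = E / (2*(1+nu))
G = 150 / (2*(1+0.32)) = 56.8182 GPa
K = E / (3*(1-2*nu))
K = 150 / (3*(1-2*0.32)) = 138.889 GPa
K/G = 138.889 / 56.8182 = 2.444


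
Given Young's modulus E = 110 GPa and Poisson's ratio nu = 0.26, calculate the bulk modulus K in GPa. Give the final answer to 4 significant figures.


K = E / (3*(1-2*nu))
K = 110 / (3*(1-2*0.26))
K = 76.39 GPa


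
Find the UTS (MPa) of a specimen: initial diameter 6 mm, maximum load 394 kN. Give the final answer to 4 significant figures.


A0 = pi*(d/2)^2 = pi*(6/2)^2 = 28.2743 mm^2
UTS = F_max / A0 = 394*1000 / 28.2743
UTS = 13930 MPa


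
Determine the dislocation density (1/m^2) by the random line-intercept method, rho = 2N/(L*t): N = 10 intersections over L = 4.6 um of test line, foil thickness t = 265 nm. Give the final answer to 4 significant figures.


rho = 2N / (L * t)
L = 4.6 um = 4.6e-06 m, t = 265 nm = 2.65e-07 m
rho = 2 * 10 / (4.6e-06 * 2.65e-07)
rho = 1.641e+13 1/m^2


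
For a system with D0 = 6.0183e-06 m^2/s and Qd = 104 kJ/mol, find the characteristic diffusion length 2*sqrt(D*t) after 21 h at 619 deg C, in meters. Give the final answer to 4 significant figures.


Step 1: D = D0 * exp(-Qd/(R*T))
T = 892.15 K
D = 6.0183e-06 * exp(-104e3 / (8.314 * 892.15)) = 4.89937e-12 m^2/s
Step 2: L = 2*sqrt(D*t)
t = 21 h = 75600 s
L = 2*sqrt(4.89937e-12 * 75600) = 1.217e-03 m


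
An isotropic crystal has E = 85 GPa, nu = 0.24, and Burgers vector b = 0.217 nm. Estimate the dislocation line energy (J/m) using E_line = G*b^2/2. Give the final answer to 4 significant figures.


Step 1: G = E / (2*(1+nu))
G = 85 / (2*(1+0.24)) = 34.2742 GPa = 3.42742e+10 Pa
Step 2: E_line = G*b^2/2
b = 0.217 nm = 2.17e-10 m
E_line = 0.5 * 3.42742e+10 * (2.17e-10)^2 = 8.07e-10 J/m


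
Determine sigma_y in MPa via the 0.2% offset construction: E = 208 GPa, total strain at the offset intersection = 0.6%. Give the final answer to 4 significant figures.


Offset strain = 0.002
Elastic strain at yield = total_strain - offset = 6e-03 - 0.002 = 4e-03
sigma_y = E * elastic_strain = 208000 * 4e-03
sigma_y = 832 MPa


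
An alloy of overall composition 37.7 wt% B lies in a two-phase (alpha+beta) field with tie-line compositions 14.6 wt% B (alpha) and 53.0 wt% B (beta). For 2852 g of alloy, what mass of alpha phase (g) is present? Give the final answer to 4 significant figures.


f_alpha = (C_beta - C0) / (C_beta - C_alpha)
f_alpha = (53.0 - 37.7) / (53.0 - 14.6) = 0.398438
m_alpha = f_alpha * m_total = 0.398438 * 2852 = 1136 g


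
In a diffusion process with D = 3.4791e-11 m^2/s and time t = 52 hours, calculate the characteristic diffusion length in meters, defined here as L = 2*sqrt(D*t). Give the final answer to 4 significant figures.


t = 52 hr = 187200 s
Diffusion length = 2*sqrt(D*t)
= 2*sqrt(3.4791e-11 * 187200)
= 5.104e-03 m


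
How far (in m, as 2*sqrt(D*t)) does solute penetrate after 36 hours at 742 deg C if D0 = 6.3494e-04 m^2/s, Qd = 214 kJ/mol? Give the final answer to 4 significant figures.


Step 1: D = D0 * exp(-Qd/(R*T))
T = 1015.15 K
D = 6.3494e-04 * exp(-214e3 / (8.314 * 1015.15)) = 6.17938e-15 m^2/s
Step 2: L = 2*sqrt(D*t)
t = 36 h = 129600 s
L = 2*sqrt(6.17938e-15 * 129600) = 5.66e-05 m


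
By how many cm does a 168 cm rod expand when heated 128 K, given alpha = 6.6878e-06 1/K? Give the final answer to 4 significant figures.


dL = L0 * alpha * dT
dL = 168 * 6.6878e-06 * 128
dL = 0.1438 cm


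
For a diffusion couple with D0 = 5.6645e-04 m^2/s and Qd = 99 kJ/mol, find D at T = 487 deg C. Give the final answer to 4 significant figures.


D = D0 * exp(-Qd / (R*T))
T = 760.15 K
D = 5.6645e-04 * exp(-99e3 / (8.314 * 760.15))
D = 8.913e-11 m^2/s


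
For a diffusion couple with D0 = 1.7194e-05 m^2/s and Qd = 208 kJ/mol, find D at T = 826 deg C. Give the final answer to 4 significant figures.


D = D0 * exp(-Qd / (R*T))
T = 1099.15 K
D = 1.7194e-05 * exp(-208e3 / (8.314 * 1099.15))
D = 2.24e-15 m^2/s


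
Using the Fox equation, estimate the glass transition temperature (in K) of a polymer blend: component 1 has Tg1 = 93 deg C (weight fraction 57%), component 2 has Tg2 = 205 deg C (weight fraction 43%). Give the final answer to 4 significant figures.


1/Tg = w1/Tg1 + w2/Tg2 (in Kelvin)
Tg1 = 366.15 K, Tg2 = 478.15 K
1/Tg = 0.57/366.15 + 0.43/478.15
Tg = 407.2 K


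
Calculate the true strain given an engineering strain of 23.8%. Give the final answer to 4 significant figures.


epsilon_true = ln(1 + epsilon_eng)
epsilon_true = ln(1 + 0.238)
epsilon_true = 0.2135


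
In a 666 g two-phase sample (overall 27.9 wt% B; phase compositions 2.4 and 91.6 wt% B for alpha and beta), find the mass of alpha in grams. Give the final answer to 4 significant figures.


f_alpha = (C_beta - C0) / (C_beta - C_alpha)
f_alpha = (91.6 - 27.9) / (91.6 - 2.4) = 0.714126
m_alpha = f_alpha * m_total = 0.714126 * 666 = 475.6 g


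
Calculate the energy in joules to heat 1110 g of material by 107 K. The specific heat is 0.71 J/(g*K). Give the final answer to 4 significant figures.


Q = m * cp * dT
Q = 1110 * 0.71 * 107
Q = 84330 J


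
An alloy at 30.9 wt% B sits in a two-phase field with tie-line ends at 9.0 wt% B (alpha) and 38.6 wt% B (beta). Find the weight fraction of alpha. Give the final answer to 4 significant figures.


f_alpha = (C_beta - C0) / (C_beta - C_alpha)
f_alpha = (38.6 - 30.9) / (38.6 - 9.0)
f_alpha = 0.2601


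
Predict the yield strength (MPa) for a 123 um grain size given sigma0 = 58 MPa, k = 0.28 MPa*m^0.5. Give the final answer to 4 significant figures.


sigma_y = sigma0 + k / sqrt(d)
d = 123 um = 1.23e-04 m
sigma_y = 58 + 0.28 / sqrt(1.23e-04)
sigma_y = 83.25 MPa


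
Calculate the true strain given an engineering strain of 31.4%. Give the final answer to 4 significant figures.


epsilon_true = ln(1 + epsilon_eng)
epsilon_true = ln(1 + 0.314)
epsilon_true = 0.2731


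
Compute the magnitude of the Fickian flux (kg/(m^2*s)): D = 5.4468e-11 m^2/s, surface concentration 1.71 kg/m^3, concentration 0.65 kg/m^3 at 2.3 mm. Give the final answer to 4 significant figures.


J = -D * (dC/dx) = D * (C1 - C2) / dx
J = 5.4468e-11 * (1.71 - 0.65) / 2.3e-03
J = 2.51e-08 kg/(m^2*s)


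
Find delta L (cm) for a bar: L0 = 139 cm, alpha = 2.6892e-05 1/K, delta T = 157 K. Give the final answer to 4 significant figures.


dL = L0 * alpha * dT
dL = 139 * 2.6892e-05 * 157
dL = 0.5869 cm


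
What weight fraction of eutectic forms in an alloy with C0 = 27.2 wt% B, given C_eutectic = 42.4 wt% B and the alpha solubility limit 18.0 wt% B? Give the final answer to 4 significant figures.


f_primary = (C_e - C0) / (C_e - C_alpha_max)
f_primary = (42.4 - 27.2) / (42.4 - 18.0)
f_primary = 0.622951
f_eutectic = 1 - 0.622951 = 0.377


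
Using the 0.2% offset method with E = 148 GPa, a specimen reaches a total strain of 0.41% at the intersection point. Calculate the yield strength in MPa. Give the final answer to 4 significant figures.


Offset strain = 0.002
Elastic strain at yield = total_strain - offset = 4.1e-03 - 0.002 = 2.1e-03
sigma_y = E * elastic_strain = 148000 * 2.1e-03
sigma_y = 310.8 MPa


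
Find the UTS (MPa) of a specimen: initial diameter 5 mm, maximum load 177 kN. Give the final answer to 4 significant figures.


A0 = pi*(d/2)^2 = pi*(5/2)^2 = 19.635 mm^2
UTS = F_max / A0 = 177*1000 / 19.635
UTS = 9015 MPa


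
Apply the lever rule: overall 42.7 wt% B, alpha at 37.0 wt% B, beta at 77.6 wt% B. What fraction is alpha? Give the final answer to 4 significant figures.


f_alpha = (C_beta - C0) / (C_beta - C_alpha)
f_alpha = (77.6 - 42.7) / (77.6 - 37.0)
f_alpha = 0.8596


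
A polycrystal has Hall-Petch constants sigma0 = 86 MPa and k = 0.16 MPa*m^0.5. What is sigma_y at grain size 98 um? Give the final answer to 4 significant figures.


sigma_y = sigma0 + k / sqrt(d)
d = 98 um = 9.8e-05 m
sigma_y = 86 + 0.16 / sqrt(9.8e-05)
sigma_y = 102.2 MPa


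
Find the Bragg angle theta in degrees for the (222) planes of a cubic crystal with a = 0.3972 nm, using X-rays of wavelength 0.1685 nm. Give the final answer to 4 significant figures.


d = a / sqrt(h^2+k^2+l^2)
d = 0.3972 / sqrt(12) = 0.114662 nm
lambda = 2*d*sin(theta)  =>  sin(theta) = lambda / (2*d)
sin(theta) = 0.1685 / (2 * 0.114662) = 0.73477
theta = 47.29 deg


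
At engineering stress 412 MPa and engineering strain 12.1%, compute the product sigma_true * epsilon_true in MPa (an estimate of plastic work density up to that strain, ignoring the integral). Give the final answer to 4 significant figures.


sigma_true = sigma_eng * (1 + epsilon_eng)
sigma_true = 412 * (1 + 0.121) = 461.852 MPa
epsilon_true = ln(1 + epsilon_eng)
epsilon_true = ln(1 + 0.121) = 0.114221
sigma_true * epsilon_true = 461.852 * 0.114221 = 52.75 MPa


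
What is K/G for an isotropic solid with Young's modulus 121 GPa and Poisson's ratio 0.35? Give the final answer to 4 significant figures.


G = E / (2*(1+nu))
G = 121 / (2*(1+0.35)) = 44.8148 GPa
K = E / (3*(1-2*nu))
K = 121 / (3*(1-2*0.35)) = 134.444 GPa
K/G = 134.444 / 44.8148 = 3


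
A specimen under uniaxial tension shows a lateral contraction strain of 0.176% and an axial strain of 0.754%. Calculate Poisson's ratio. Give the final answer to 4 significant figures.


nu = -epsilon_lat / epsilon_axial
Lateral strain is contraction (negative), so using magnitudes:
nu = 0.176 / 0.754
nu = 0.2334


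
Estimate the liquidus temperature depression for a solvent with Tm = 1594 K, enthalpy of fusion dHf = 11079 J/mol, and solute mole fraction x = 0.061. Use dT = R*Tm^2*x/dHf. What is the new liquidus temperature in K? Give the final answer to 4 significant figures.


dT = R*Tm^2*x / dHf
dT = 8.314 * 1594^2 * 0.061 / 11079
dT = 116.31 K
T_new = 1594 - 116.31 = 1478 K


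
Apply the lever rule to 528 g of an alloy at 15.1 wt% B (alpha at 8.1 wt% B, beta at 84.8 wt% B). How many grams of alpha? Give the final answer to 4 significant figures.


f_alpha = (C_beta - C0) / (C_beta - C_alpha)
f_alpha = (84.8 - 15.1) / (84.8 - 8.1) = 0.908735
m_alpha = f_alpha * m_total = 0.908735 * 528 = 479.8 g


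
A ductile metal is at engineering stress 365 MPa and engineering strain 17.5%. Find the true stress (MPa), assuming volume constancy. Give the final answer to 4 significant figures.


sigma_true = sigma_eng * (1 + epsilon_eng)
sigma_true = 365 * (1 + 0.175)
sigma_true = 428.9 MPa


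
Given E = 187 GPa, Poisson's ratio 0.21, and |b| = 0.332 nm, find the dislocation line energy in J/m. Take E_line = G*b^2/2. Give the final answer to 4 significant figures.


Step 1: G = E / (2*(1+nu))
G = 187 / (2*(1+0.21)) = 77.2727 GPa = 7.72727e+10 Pa
Step 2: E_line = G*b^2/2
b = 0.332 nm = 3.32e-10 m
E_line = 0.5 * 7.72727e+10 * (3.32e-10)^2 = 4.259e-09 J/m


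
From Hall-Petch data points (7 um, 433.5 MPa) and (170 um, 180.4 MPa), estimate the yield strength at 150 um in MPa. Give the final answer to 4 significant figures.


sigma_y = sigma0 + k / sqrt(d)
1/sqrt(d1) = 1/sqrt(7e-06) = 377.964;  1/sqrt(d2) = 76.6965
k = (sigma1 - sigma2) / (1/sqrt(d1) - 1/sqrt(d2)) = (433.5 - 180.4) / (377.964 - 76.6965) = 0.840116 MPa*m^0.5
sigma0 = sigma1 - k/sqrt(d1) = 433.5 - 0.840116*377.964 = 115.966 MPa
sigma_y(d3) = 115.966 + 0.840116 / sqrt(1.5e-04) = 184.6 MPa


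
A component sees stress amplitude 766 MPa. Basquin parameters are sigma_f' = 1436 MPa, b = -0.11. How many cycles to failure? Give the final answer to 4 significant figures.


sigma_a = sigma_f' * (2*Nf)^b
2*Nf = (sigma_a / sigma_f')^(1/b)
2*Nf = (766 / 1436)^(1/-0.11)
2*Nf = 302.791
Nf = 151.4 cycles


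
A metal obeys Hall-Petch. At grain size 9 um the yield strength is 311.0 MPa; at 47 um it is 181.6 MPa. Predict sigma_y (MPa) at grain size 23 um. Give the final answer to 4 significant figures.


sigma_y = sigma0 + k / sqrt(d)
1/sqrt(d1) = 1/sqrt(9e-06) = 333.333;  1/sqrt(d2) = 145.865
k = (sigma1 - sigma2) / (1/sqrt(d1) - 1/sqrt(d2)) = (311.0 - 181.6) / (333.333 - 145.865) = 0.69025 MPa*m^0.5
sigma0 = sigma1 - k/sqrt(d1) = 311.0 - 0.69025*333.333 = 80.9167 MPa
sigma_y(d3) = 80.9167 + 0.69025 / sqrt(2.3e-05) = 224.8 MPa


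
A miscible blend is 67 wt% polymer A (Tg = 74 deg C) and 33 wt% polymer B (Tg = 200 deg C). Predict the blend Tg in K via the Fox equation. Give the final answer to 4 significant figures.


1/Tg = w1/Tg1 + w2/Tg2 (in Kelvin)
Tg1 = 347.15 K, Tg2 = 473.15 K
1/Tg = 0.67/347.15 + 0.33/473.15
Tg = 380.6 K


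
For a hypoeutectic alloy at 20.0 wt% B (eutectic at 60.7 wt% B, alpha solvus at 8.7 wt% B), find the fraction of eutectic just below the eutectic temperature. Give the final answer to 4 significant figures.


f_primary = (C_e - C0) / (C_e - C_alpha_max)
f_primary = (60.7 - 20.0) / (60.7 - 8.7)
f_primary = 0.782692
f_eutectic = 1 - 0.782692 = 0.2173


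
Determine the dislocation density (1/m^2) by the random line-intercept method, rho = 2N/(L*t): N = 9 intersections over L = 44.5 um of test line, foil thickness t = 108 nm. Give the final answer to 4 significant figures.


rho = 2N / (L * t)
L = 44.5 um = 4.45e-05 m, t = 108 nm = 1.08e-07 m
rho = 2 * 9 / (4.45e-05 * 1.08e-07)
rho = 3.745e+12 1/m^2


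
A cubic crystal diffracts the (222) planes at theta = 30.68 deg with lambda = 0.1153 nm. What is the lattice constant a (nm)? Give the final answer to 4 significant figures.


d = lambda / (2*sin(theta))
d = 0.1153 / (2*sin(30.68 deg))
d = 0.112985 nm
a = d * sqrt(h^2+k^2+l^2) = 0.112985 * sqrt(12)
a = 0.3914 nm


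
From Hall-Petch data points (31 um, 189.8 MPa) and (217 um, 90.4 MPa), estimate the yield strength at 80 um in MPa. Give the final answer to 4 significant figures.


sigma_y = sigma0 + k / sqrt(d)
1/sqrt(d1) = 1/sqrt(3.1e-05) = 179.605;  1/sqrt(d2) = 67.8844
k = (sigma1 - sigma2) / (1/sqrt(d1) - 1/sqrt(d2)) = (189.8 - 90.4) / (179.605 - 67.8844) = 0.889717 MPa*m^0.5
sigma0 = sigma1 - k/sqrt(d1) = 189.8 - 0.889717*179.605 = 30.0021 MPa
sigma_y(d3) = 30.0021 + 0.889717 / sqrt(8e-05) = 129.5 MPa


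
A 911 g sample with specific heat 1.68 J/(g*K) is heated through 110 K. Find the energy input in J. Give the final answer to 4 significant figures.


Q = m * cp * dT
Q = 911 * 1.68 * 110
Q = 168400 J


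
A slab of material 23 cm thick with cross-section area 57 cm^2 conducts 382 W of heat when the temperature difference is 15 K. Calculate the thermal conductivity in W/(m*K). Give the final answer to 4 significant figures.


k = Q*L / (A*dT)
L = 0.23 m, A = 5.7e-03 m^2
k = 382 * 0.23 / (5.7e-03 * 15)
k = 1028 W/(m*K)


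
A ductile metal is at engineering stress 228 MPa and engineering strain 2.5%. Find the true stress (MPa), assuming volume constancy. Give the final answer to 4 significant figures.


sigma_true = sigma_eng * (1 + epsilon_eng)
sigma_true = 228 * (1 + 0.025)
sigma_true = 233.7 MPa


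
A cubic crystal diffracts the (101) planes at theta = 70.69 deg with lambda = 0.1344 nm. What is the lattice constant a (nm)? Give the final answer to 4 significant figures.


d = lambda / (2*sin(theta))
d = 0.1344 / (2*sin(70.69 deg))
d = 0.0712058 nm
a = d * sqrt(h^2+k^2+l^2) = 0.0712058 * sqrt(2)
a = 0.1007 nm


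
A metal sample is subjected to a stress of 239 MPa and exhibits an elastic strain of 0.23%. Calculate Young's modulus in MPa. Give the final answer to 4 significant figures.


E = sigma / epsilon
epsilon = 0.23% = 2.3e-03
E = 239 / 2.3e-03
E = 103900 MPa


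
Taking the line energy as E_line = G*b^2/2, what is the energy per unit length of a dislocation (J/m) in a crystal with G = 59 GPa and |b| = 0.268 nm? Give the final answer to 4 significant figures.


E = G*b^2/2
b = 0.268 nm = 2.68e-10 m
G = 59 GPa = 5.9e+10 Pa
E = 0.5 * 5.9e+10 * (2.68e-10)^2
E = 2.119e-09 J/m


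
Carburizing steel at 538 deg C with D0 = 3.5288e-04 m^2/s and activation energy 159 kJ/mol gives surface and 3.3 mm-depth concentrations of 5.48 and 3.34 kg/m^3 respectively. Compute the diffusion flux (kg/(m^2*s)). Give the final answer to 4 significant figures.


Step 1: D = D0 * exp(-Qd/(R*T))
T = 538 + 273.15 = 811.15 K
D = 3.5288e-04 * exp(-159e3 / (8.314 * 811.15)) = 2.03389e-14 m^2/s
Step 2: J = D * (C1 - C2) / dx
J = 2.03389e-14 * (5.48 - 3.34) / 3.3e-03
J = 1.319e-11 kg/(m^2*s)


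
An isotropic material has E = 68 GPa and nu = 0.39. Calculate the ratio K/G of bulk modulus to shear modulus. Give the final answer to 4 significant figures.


G = E / (2*(1+nu))
G = 68 / (2*(1+0.39)) = 24.4604 GPa
K = E / (3*(1-2*nu))
K = 68 / (3*(1-2*0.39)) = 103.03 GPa
K/G = 103.03 / 24.4604 = 4.212


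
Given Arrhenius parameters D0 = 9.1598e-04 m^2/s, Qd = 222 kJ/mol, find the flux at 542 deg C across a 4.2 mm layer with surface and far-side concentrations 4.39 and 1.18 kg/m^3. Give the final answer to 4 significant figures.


Step 1: D = D0 * exp(-Qd/(R*T))
T = 542 + 273.15 = 815.15 K
D = 9.1598e-04 * exp(-222e3 / (8.314 * 815.15)) = 5.44075e-18 m^2/s
Step 2: J = D * (C1 - C2) / dx
J = 5.44075e-18 * (4.39 - 1.18) / 4.2e-03
J = 4.158e-15 kg/(m^2*s)


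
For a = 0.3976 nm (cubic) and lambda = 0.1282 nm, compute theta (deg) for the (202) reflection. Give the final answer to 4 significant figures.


d = a / sqrt(h^2+k^2+l^2)
d = 0.3976 / sqrt(8) = 0.140573 nm
lambda = 2*d*sin(theta)  =>  sin(theta) = lambda / (2*d)
sin(theta) = 0.1282 / (2 * 0.140573) = 0.455991
theta = 27.13 deg


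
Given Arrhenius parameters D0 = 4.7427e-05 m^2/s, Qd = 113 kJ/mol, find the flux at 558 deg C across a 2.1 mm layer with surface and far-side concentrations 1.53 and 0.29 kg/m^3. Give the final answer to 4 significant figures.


Step 1: D = D0 * exp(-Qd/(R*T))
T = 558 + 273.15 = 831.15 K
D = 4.7427e-05 * exp(-113e3 / (8.314 * 831.15)) = 3.75099e-12 m^2/s
Step 2: J = D * (C1 - C2) / dx
J = 3.75099e-12 * (1.53 - 0.29) / 2.1e-03
J = 2.215e-09 kg/(m^2*s)


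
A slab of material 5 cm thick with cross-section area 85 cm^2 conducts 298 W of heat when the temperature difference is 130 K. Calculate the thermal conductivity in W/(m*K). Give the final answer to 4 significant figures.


k = Q*L / (A*dT)
L = 0.05 m, A = 8.5e-03 m^2
k = 298 * 0.05 / (8.5e-03 * 130)
k = 13.48 W/(m*K)


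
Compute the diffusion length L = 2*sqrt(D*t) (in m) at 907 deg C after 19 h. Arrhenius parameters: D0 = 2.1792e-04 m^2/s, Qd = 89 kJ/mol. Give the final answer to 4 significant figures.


Step 1: D = D0 * exp(-Qd/(R*T))
T = 1180.15 K
D = 2.1792e-04 * exp(-89e3 / (8.314 * 1180.15)) = 2.50567e-08 m^2/s
Step 2: L = 2*sqrt(D*t)
t = 19 h = 68400 s
L = 2*sqrt(2.50567e-08 * 68400) = 0.0828 m


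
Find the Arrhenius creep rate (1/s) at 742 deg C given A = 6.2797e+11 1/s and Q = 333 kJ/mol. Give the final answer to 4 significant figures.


rate = A * exp(-Q / (R*T))
T = 742 + 273.15 = 1015.15 K
rate = 6.2797e+11 * exp(-333e3 / (8.314 * 1015.15))
rate = 4.6e-06 1/s


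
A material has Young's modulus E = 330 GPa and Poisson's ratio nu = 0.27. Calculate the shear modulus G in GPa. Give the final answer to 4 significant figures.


G = E / (2*(1+nu))
G = 330 / (2*(1+0.27))
G = 129.9 GPa


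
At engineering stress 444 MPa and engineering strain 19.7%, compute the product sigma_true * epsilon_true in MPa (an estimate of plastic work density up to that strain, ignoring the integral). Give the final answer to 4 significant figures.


sigma_true = sigma_eng * (1 + epsilon_eng)
sigma_true = 444 * (1 + 0.197) = 531.468 MPa
epsilon_true = ln(1 + epsilon_eng)
epsilon_true = ln(1 + 0.197) = 0.179818
sigma_true * epsilon_true = 531.468 * 0.179818 = 95.57 MPa


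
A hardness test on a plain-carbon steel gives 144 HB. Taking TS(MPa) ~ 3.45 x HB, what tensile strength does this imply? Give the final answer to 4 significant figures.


TS (MPa) = 3.45 * HB
TS = 3.45 * 144
TS = 496.8 MPa


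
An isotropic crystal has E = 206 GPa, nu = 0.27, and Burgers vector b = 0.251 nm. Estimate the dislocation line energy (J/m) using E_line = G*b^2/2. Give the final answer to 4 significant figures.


Step 1: G = E / (2*(1+nu))
G = 206 / (2*(1+0.27)) = 81.1024 GPa = 8.11024e+10 Pa
Step 2: E_line = G*b^2/2
b = 0.251 nm = 2.51e-10 m
E_line = 0.5 * 8.11024e+10 * (2.51e-10)^2 = 2.555e-09 J/m


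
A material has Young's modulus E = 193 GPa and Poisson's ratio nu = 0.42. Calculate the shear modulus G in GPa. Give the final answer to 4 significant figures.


G = E / (2*(1+nu))
G = 193 / (2*(1+0.42))
G = 67.96 GPa


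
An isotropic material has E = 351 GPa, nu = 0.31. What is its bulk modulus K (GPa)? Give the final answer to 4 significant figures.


K = E / (3*(1-2*nu))
K = 351 / (3*(1-2*0.31))
K = 307.9 GPa


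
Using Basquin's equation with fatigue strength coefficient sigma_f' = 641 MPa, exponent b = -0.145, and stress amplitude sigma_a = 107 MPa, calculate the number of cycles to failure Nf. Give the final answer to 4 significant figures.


sigma_a = sigma_f' * (2*Nf)^b
2*Nf = (sigma_a / sigma_f')^(1/b)
2*Nf = (107 / 641)^(1/-0.145)
2*Nf = 230087
Nf = 115000 cycles


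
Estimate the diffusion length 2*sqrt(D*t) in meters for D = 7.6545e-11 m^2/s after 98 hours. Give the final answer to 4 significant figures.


t = 98 hr = 352800 s
Diffusion length = 2*sqrt(D*t)
= 2*sqrt(7.6545e-11 * 352800)
= 0.01039 m


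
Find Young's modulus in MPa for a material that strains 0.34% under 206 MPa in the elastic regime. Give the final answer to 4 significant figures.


E = sigma / epsilon
epsilon = 0.34% = 3.4e-03
E = 206 / 3.4e-03
E = 60590 MPa


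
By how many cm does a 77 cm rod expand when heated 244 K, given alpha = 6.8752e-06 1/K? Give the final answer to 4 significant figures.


dL = L0 * alpha * dT
dL = 77 * 6.8752e-06 * 244
dL = 0.1292 cm


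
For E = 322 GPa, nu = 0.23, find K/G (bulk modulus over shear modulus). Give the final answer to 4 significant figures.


G = E / (2*(1+nu))
G = 322 / (2*(1+0.23)) = 130.894 GPa
K = E / (3*(1-2*nu))
K = 322 / (3*(1-2*0.23)) = 198.765 GPa
K/G = 198.765 / 130.894 = 1.519


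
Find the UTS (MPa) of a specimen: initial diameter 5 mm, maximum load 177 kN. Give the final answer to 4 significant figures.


A0 = pi*(d/2)^2 = pi*(5/2)^2 = 19.635 mm^2
UTS = F_max / A0 = 177*1000 / 19.635
UTS = 9015 MPa


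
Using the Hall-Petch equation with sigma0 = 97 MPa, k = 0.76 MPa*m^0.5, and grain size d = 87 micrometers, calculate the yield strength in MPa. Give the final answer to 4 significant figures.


sigma_y = sigma0 + k / sqrt(d)
d = 87 um = 8.7e-05 m
sigma_y = 97 + 0.76 / sqrt(8.7e-05)
sigma_y = 178.5 MPa


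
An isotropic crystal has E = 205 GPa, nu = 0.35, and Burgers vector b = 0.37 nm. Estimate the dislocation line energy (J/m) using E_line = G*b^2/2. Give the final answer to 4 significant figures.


Step 1: G = E / (2*(1+nu))
G = 205 / (2*(1+0.35)) = 75.9259 GPa = 7.59259e+10 Pa
Step 2: E_line = G*b^2/2
b = 0.37 nm = 3.7e-10 m
E_line = 0.5 * 7.59259e+10 * (3.7e-10)^2 = 5.197e-09 J/m


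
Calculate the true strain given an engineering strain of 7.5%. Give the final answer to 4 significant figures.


epsilon_true = ln(1 + epsilon_eng)
epsilon_true = ln(1 + 0.075)
epsilon_true = 0.07232


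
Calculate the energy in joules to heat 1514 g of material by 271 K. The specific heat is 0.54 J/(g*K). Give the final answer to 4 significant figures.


Q = m * cp * dT
Q = 1514 * 0.54 * 271
Q = 221600 J


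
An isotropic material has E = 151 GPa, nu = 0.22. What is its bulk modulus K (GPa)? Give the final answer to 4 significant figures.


K = E / (3*(1-2*nu))
K = 151 / (3*(1-2*0.22))
K = 89.88 GPa


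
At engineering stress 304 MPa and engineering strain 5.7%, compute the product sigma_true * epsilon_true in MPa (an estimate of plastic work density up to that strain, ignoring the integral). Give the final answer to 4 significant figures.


sigma_true = sigma_eng * (1 + epsilon_eng)
sigma_true = 304 * (1 + 0.057) = 321.328 MPa
epsilon_true = ln(1 + epsilon_eng)
epsilon_true = ln(1 + 0.057) = 0.0554347
sigma_true * epsilon_true = 321.328 * 0.0554347 = 17.81 MPa


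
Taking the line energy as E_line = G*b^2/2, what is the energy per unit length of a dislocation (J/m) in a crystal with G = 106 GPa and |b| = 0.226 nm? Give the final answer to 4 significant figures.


E = G*b^2/2
b = 0.226 nm = 2.26e-10 m
G = 106 GPa = 1.06e+11 Pa
E = 0.5 * 1.06e+11 * (2.26e-10)^2
E = 2.707e-09 J/m


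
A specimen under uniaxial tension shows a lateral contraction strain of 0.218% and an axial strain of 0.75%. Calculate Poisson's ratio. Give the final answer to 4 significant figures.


nu = -epsilon_lat / epsilon_axial
Lateral strain is contraction (negative), so using magnitudes:
nu = 0.218 / 0.75
nu = 0.2907


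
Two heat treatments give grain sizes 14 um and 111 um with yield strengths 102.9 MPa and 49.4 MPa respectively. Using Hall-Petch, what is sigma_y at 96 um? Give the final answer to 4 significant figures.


sigma_y = sigma0 + k / sqrt(d)
1/sqrt(d1) = 1/sqrt(1.4e-05) = 267.261;  1/sqrt(d2) = 94.9158
k = (sigma1 - sigma2) / (1/sqrt(d1) - 1/sqrt(d2)) = (102.9 - 49.4) / (267.261 - 94.9158) = 0.310423 MPa*m^0.5
sigma0 = sigma1 - k/sqrt(d1) = 102.9 - 0.310423*267.261 = 19.9359 MPa
sigma_y(d3) = 19.9359 + 0.310423 / sqrt(9.6e-05) = 51.62 MPa


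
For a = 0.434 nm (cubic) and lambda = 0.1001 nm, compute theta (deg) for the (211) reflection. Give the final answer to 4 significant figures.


d = a / sqrt(h^2+k^2+l^2)
d = 0.434 / sqrt(6) = 0.17718 nm
lambda = 2*d*sin(theta)  =>  sin(theta) = lambda / (2*d)
sin(theta) = 0.1001 / (2 * 0.17718) = 0.282481
theta = 16.41 deg


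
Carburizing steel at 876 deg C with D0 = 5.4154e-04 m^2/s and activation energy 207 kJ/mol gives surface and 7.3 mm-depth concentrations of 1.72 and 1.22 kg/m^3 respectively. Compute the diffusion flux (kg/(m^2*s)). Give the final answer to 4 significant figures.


Step 1: D = D0 * exp(-Qd/(R*T))
T = 876 + 273.15 = 1149.15 K
D = 5.4154e-04 * exp(-207e3 / (8.314 * 1149.15)) = 2.10912e-13 m^2/s
Step 2: J = D * (C1 - C2) / dx
J = 2.10912e-13 * (1.72 - 1.22) / 7.3e-03
J = 1.445e-11 kg/(m^2*s)
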